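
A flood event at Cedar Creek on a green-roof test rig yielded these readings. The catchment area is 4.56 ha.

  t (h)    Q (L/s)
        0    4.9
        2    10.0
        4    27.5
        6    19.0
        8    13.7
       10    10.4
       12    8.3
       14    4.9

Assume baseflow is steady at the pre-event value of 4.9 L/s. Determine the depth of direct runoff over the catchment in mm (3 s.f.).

d ≈ 9.39 mm

Direct runoff: 0.0, 5.1, 22.6, 14.1, 8.8, 5.5, 3.4, 0.0 L/s; ΣQ_DR = 59.50 L/s.
V = ΣQ_DR · Δt = 59.50 × 7200 s = 4.284 × 10^5 L.
Over A = 4.56 ha, depth = V / A = 9.39 mm.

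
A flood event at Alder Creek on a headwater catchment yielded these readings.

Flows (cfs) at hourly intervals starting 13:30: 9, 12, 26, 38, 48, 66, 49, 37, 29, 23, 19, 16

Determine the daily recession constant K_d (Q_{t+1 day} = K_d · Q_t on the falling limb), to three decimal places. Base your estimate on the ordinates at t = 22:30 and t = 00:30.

Between t = 22:30 and t = 00:30 the flow falls from 23 to 16 cfs over 2×1 h = 2 h.
Per-interval ratio K = (16/23)^(1/2) = 0.8341; K_d = K^(24/1) = 0.013.

K_d ≈ 0.013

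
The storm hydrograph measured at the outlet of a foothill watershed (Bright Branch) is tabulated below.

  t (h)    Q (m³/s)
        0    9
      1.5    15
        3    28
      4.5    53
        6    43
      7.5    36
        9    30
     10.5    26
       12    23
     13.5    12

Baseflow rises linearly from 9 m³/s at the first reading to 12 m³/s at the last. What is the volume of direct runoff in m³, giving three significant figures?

V ≈ 9.18 × 10^5 m³

Direct-runoff ordinates (Q − Q_b): 0.00, 5.67, 18.33, 43.00, 32.67, 25.33, 19.00, 14.67, 11.33, 0.00 m³/s.
ΣQ_DR = 170.0 m³/s.
With Δt = 1.5 h = 5400 s, V = ΣQ_DR · Δt = 170.0 × 5400 = 9.18 × 10^5 m³.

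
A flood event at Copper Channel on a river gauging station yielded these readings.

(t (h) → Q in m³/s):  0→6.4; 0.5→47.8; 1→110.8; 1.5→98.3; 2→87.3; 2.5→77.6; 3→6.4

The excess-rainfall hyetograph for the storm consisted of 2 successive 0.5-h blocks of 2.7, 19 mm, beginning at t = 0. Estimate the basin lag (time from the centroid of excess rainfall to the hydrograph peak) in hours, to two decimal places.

Centroid of excess rainfall: t_c = Σ P_i·t̄_i / ΣP_i = 0.6878 h (block centres at 0.25, 0.75 h).
Hydrograph peak occurs at t = 1 h, so basin lag t_L = 1 − 0.6878 = 0.31 h.

t_L ≈ 0.31 h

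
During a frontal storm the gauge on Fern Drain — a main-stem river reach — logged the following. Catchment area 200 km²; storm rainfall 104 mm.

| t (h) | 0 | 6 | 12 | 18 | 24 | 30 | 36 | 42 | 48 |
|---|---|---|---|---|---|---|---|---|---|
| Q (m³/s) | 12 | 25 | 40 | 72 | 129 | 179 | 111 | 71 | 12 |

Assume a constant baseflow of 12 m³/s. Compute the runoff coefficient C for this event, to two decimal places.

ΣQ_DR = 543.0 m³/s; V = ΣQ_DR·Δt = 1.173 × 10^7 m³.
Runoff depth d = V / A = 58.64 mm.
C = d / P = 58.64 / 104 = 0.56.

C ≈ 0.56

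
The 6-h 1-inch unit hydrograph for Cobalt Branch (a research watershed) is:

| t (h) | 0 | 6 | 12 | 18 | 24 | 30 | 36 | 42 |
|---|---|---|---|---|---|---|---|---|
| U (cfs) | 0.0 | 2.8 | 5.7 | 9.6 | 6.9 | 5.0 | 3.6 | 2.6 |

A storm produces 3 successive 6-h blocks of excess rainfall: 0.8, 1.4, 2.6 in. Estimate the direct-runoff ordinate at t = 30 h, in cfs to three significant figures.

Q ≈ 38.6 cfs

By discrete convolution, Q_j = Σ (P_i / 1 in) · U_{j−i}.
At t = 30 h (j=5): Q = (0.8/1)·5.0 + (1.4/1)·6.9 + (2.6/1)·9.6 = 38.6 cfs.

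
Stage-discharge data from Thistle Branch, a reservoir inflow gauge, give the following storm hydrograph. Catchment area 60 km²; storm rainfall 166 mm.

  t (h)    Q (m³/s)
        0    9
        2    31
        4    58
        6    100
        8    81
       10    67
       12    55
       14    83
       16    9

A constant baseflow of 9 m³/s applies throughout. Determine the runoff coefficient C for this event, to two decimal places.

C ≈ 0.30

ΣQ_DR = 412.0 m³/s; V = ΣQ_DR·Δt = 2.966 × 10^6 m³.
Runoff depth d = V / A = 49.44 mm.
C = d / P = 49.44 / 166 = 0.30.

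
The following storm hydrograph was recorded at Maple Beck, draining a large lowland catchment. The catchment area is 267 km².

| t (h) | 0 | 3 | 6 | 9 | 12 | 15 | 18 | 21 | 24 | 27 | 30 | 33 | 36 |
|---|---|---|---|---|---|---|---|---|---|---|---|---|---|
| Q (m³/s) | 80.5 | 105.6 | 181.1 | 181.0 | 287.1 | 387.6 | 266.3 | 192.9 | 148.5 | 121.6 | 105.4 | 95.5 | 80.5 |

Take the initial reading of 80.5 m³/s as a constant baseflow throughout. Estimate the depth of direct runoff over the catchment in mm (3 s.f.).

Direct runoff: 0.0, 25.1, 100.6, 100.5, 206.6, 307.1, 185.8, 112.4, 68.0, 41.1, 24.9, 15.0, 0.0 m³/s; ΣQ_DR = 1187 m³/s.
V = ΣQ_DR · Δt = 1187 × 10800 s = 1.282 × 10^7 m³.
Over A = 267 km², depth = V / A = 48.0 mm.

d ≈ 48.0 mm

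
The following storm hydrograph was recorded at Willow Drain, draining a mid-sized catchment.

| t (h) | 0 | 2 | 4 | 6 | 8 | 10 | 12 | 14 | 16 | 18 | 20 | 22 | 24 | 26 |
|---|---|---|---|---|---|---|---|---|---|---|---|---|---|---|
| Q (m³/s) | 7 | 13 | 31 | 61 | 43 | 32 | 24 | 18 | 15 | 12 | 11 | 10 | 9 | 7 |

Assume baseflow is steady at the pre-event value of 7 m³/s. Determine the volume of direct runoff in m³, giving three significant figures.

V ≈ 1.40 × 10^6 m³

Direct-runoff ordinates (Q − Q_b): 0.0, 6.0, 24.0, 54.0, 36.0, 25.0, 17.0, 11.0, 8.0, 5.0, 4.0, 3.0, 2.0, 0.0 m³/s.
ΣQ_DR = 195.0 m³/s.
With Δt = 2 h = 7200 s, V = ΣQ_DR · Δt = 195.0 × 7200 = 1.40 × 10^6 m³.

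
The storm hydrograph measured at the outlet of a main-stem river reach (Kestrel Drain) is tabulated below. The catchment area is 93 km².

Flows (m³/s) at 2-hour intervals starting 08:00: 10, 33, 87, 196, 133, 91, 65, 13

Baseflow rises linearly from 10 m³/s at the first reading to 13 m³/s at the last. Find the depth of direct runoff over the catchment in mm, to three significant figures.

d ≈ 41.5 mm

Direct runoff: 0.00, 22.57, 76.14, 184.71, 121.29, 78.86, 52.43, 0.00 m³/s; ΣQ_DR = 536.0 m³/s.
V = ΣQ_DR · Δt = 536.0 × 7200 s = 3.859 × 10^6 m³.
Over A = 93 km², depth = V / A = 41.5 mm.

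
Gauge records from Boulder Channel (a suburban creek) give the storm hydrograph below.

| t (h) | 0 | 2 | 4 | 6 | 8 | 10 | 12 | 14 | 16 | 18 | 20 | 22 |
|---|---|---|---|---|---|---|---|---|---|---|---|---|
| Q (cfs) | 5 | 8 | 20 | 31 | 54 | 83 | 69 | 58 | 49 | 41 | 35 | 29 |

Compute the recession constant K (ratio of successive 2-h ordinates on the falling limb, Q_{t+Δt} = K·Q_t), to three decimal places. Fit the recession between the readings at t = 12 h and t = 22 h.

K ≈ 0.841

Using the recession-limb readings at t = 12 h and t = 22 h: Q falls from 69 to 29 cfs over 5 intervals.
K = (Q₂/Q₁)^(1/5) = (29/69)^(1/5) = 0.841.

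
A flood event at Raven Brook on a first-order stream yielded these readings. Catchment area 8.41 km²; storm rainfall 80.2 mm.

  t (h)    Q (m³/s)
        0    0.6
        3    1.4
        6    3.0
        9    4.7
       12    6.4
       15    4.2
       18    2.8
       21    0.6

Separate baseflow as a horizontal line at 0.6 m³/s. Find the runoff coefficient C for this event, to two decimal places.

C ≈ 0.30

ΣQ_DR = 18.90 m³/s; V = ΣQ_DR·Δt = 2.041 × 10^5 m³.
Runoff depth d = V / A = 24.27 mm.
C = d / P = 24.27 / 80.2 = 0.30.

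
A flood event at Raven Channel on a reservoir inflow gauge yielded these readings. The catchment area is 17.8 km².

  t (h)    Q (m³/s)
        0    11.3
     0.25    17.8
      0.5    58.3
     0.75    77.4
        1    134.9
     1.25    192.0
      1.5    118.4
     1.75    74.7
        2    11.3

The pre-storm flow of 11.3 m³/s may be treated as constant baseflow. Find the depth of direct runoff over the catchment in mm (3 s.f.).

Direct runoff: 0.0, 6.5, 47.0, 66.1, 123.6, 180.7, 107.1, 63.4, 0.0 m³/s; ΣQ_DR = 594.4 m³/s.
V = ΣQ_DR · Δt = 594.4 × 900 s = 5.350 × 10^5 m³.
Over A = 17.8 km², depth = V / A = 30.1 mm.

d ≈ 30.1 mm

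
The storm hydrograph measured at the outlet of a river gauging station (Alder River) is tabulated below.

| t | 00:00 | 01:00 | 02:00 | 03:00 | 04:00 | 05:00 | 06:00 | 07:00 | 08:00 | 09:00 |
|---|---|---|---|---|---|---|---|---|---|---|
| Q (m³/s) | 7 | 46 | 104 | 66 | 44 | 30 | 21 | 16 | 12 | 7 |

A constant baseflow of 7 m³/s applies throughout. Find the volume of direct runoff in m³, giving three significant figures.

V ≈ 1.02 × 10^6 m³

Direct-runoff ordinates (Q − Q_b): 0.0, 39.0, 97.0, 59.0, 37.0, 23.0, 14.0, 9.0, 5.0, 0.0 m³/s.
ΣQ_DR = 283.0 m³/s.
With Δt = 1 h = 3600 s, V = ΣQ_DR · Δt = 283.0 × 3600 = 1.02 × 10^6 m³.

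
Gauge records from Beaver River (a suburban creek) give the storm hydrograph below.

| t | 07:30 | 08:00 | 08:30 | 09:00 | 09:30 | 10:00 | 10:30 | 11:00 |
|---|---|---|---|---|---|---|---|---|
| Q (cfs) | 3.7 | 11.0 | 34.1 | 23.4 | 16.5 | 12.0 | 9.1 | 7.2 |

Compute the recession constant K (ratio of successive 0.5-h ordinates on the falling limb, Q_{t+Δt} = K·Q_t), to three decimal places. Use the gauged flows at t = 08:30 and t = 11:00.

K ≈ 0.733

Using the recession-limb readings at t = 08:30 and t = 11:00: Q falls from 34.1 to 7.2 cfs over 5 intervals.
K = (Q₂/Q₁)^(1/5) = (7.2/34.1)^(1/5) = 0.733.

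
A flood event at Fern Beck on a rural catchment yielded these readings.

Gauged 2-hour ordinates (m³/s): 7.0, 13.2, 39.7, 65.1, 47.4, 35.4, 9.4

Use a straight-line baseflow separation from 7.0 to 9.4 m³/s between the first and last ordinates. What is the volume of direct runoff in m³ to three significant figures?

V ≈ 1.15 × 10^6 m³

Direct-runoff ordinates (Q − Q_b): 0.00, 5.80, 31.90, 56.90, 38.80, 26.40, 0.00 m³/s.
ΣQ_DR = 159.8 m³/s.
With Δt = 2 h = 7200 s, V = ΣQ_DR · Δt = 159.8 × 7200 = 1.15 × 10^6 m³.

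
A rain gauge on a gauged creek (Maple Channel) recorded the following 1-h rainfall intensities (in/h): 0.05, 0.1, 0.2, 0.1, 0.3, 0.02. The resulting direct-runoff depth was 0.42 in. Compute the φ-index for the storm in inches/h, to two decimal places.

Only the 4 blocks with intensity above φ contribute runoff: 0.1, 0.2, 0.1, 0.3 in/h.
Σ(I−φ)·Δt = d  ⇒  (0.1+0.2+0.1+0.3 − 4φ)·1 = 0.42
φ = (0.7000 − 0.42/1) / 4 = 0.07 in/h.

φ ≈ 0.07 in/h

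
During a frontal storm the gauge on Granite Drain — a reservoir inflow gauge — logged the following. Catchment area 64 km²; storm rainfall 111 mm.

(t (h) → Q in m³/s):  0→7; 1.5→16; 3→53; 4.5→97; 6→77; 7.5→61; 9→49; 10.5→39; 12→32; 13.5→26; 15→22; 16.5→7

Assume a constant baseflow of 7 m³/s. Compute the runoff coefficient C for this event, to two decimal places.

C ≈ 0.31

ΣQ_DR = 402.0 m³/s; V = ΣQ_DR·Δt = 2.171 × 10^6 m³.
Runoff depth d = V / A = 33.92 mm.
C = d / P = 33.92 / 111 = 0.31.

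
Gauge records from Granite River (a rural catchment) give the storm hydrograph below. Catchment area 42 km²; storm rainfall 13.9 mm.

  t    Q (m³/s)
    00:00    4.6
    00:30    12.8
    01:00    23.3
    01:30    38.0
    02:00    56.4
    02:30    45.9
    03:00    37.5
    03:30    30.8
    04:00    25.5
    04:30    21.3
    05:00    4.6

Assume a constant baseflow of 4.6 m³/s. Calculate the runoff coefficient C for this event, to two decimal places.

ΣQ_DR = 250.1 m³/s; V = ΣQ_DR·Δt = 4.502 × 10^5 m³.
Runoff depth d = V / A = 10.72 mm.
C = d / P = 10.72 / 13.9 = 0.77.

C ≈ 0.77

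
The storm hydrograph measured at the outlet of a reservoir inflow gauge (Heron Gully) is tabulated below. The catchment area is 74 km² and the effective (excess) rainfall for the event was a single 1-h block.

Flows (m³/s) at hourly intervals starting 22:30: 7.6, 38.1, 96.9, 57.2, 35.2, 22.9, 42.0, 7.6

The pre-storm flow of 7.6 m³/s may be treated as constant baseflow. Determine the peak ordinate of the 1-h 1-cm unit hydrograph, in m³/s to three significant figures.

Direct runoff: 0.0, 30.5, 89.3, 49.6, 27.6, 15.3, 34.4, 0.0 m³/s; ΣQ_DR = 246.7 m³/s, peak = 89.3 m³/s.
Runoff depth d = ΣQ_DR·Δt / A = 246.7 × 3600 / (74 km²) = 12.00 mm.
The 1-cm UH is the DRH scaled by (10 mm)/d, so U_p = 89.3 × 10/12.00 = 74.4 m³/s.

U_p ≈ 74.4 m³/s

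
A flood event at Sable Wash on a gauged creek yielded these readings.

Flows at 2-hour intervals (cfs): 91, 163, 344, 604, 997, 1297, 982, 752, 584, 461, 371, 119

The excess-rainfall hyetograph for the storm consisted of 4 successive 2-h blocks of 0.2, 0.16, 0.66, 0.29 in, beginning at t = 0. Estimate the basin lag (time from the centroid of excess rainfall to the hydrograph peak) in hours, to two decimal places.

t_L ≈ 5.41 h

Centroid of excess rainfall: t_c = Σ P_i·t̄_i / ΣP_i = 4.5878 h (block centres at 1, 3, 5, 7 h).
Hydrograph peak occurs at t = 10 h, so basin lag t_L = 10 − 4.5878 = 5.41 h.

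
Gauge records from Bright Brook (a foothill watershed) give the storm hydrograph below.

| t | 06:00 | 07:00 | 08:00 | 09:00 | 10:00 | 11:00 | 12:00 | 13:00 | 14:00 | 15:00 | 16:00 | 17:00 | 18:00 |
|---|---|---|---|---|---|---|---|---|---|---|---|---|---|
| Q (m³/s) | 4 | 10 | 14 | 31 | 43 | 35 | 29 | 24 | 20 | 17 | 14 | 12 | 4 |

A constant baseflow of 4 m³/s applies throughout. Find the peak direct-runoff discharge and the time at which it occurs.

Q_p = 39.0 m³/s at t = 10:00

Subtracting baseflow gives direct-runoff ordinates: 0.0, 6.0, 10.0, 27.0, 39.0, 31.0, 25.0, 20.0, 16.0, 13.0, 10.0, 8.0, 0.0 m³/s.
The maximum is 39.0 m³/s, occurring at the reading for t = 10:00.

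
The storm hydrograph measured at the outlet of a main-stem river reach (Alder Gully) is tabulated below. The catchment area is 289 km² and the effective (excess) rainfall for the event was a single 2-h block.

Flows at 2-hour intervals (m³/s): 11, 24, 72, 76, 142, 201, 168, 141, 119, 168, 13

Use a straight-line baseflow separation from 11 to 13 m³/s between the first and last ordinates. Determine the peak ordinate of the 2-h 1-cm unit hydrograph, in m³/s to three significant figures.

Direct runoff: 0.00, 12.80, 60.60, 64.40, 130.20, 189.00, 155.80, 128.60, 106.40, 155.20, 0.00 m³/s; ΣQ_DR = 1003 m³/s, peak = 189.00 m³/s.
Runoff depth d = ΣQ_DR·Δt / A = 1003 × 7200 / (289 km²) = 24.99 mm.
The 1-cm UH is the DRH scaled by (10 mm)/d, so U_p = 189.00 × 10/24.99 = 75.6 m³/s.

U_p ≈ 75.6 m³/s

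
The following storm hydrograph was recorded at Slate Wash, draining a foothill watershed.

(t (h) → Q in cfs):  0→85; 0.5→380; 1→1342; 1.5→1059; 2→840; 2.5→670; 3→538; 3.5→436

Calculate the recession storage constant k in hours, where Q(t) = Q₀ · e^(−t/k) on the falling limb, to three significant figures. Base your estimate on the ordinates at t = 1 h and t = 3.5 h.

On the falling limb, Q drops from 1342 to 436 cfs between t = 1 h and t = 3.5 h (Δt = 2.5 h).
k = −Δt / ln(Q₂/Q₁) = −2.5 / ln(436/1342) = 2.22 h.

k ≈ 2.22 h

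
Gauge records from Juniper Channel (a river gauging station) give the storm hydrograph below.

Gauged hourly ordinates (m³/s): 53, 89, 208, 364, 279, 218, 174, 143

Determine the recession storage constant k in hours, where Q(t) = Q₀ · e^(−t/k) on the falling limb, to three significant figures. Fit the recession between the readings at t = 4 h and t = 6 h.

k ≈ 4.24 h

On the falling limb, Q drops from 279 to 174 m³/s between t = 4 h and t = 6 h (Δt = 2 h).
k = −Δt / ln(Q₂/Q₁) = −2 / ln(174/279) = 4.24 h.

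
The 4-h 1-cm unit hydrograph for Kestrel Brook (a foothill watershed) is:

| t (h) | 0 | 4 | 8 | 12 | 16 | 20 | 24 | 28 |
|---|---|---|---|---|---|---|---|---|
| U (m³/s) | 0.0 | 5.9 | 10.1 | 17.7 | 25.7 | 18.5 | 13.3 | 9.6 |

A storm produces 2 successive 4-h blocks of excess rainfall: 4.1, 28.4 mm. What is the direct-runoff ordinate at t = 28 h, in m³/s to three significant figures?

Q ≈ 41.7 m³/s

By discrete convolution, Q_j = Σ (P_i / 10 mm) · U_{j−i}.
At t = 28 h (j=7): Q = (4.1/10)·9.6 + (28.4/10)·13.3 = 41.7 m³/s.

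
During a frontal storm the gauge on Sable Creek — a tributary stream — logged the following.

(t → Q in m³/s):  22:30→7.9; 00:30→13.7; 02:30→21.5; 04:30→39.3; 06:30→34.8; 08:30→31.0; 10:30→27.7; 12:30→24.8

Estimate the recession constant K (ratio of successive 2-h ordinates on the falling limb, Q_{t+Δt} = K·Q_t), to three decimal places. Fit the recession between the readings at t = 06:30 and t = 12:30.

Using the recession-limb readings at t = 06:30 and t = 12:30: Q falls from 34.8 to 24.8 m³/s over 3 intervals.
K = (Q₂/Q₁)^(1/3) = (24.8/34.8)^(1/3) = 0.893.

K ≈ 0.893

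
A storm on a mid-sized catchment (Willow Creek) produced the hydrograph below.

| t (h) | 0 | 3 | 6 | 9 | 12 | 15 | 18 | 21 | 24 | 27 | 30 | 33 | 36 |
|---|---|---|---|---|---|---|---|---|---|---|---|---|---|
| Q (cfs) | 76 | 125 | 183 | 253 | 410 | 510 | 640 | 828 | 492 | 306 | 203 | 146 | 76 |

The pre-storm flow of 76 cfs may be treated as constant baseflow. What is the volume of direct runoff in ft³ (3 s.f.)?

Direct-runoff ordinates (Q − Q_b): 0.0, 49.0, 107.0, 177.0, 334.0, 434.0, 564.0, 752.0, 416.0, 230.0, 127.0, 70.0, 0.0 cfs.
ΣQ_DR = 3260 cfs.
With Δt = 3 h = 10800 s, V = ΣQ_DR · Δt = 3260 × 10800 = 3.52 × 10^7 ft³.

V ≈ 3.52 × 10^7 ft³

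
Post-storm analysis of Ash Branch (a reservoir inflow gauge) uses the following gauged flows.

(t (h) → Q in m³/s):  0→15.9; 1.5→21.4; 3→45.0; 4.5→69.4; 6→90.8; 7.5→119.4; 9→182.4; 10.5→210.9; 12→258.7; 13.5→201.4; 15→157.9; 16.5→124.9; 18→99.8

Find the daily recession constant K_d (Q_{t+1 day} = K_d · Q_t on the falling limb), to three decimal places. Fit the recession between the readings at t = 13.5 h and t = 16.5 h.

Between t = 13.5 h and t = 16.5 h the flow falls from 201.4 to 124.9 m³/s over 2×1.5 h = 3 h.
Per-interval ratio K = (124.9/201.4)^(1/2) = 0.7875; K_d = K^(24/1.5) = 0.022.

K_d ≈ 0.022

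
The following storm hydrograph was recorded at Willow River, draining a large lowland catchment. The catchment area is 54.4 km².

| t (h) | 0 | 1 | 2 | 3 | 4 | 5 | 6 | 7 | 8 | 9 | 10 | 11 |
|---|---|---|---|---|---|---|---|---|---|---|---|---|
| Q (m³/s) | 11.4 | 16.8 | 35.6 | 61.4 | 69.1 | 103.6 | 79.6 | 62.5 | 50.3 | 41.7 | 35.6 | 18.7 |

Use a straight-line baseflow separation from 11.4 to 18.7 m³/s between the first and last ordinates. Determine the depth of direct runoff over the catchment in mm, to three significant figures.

d ≈ 26.8 mm

Direct runoff: 0.00, 4.74, 22.87, 48.01, 55.05, 88.88, 64.22, 46.45, 33.59, 24.33, 17.56, 0.00 m³/s; ΣQ_DR = 405.7 m³/s.
V = ΣQ_DR · Δt = 405.7 × 3600 s = 1.461 × 10^6 m³.
Over A = 54.4 km², depth = V / A = 26.8 mm.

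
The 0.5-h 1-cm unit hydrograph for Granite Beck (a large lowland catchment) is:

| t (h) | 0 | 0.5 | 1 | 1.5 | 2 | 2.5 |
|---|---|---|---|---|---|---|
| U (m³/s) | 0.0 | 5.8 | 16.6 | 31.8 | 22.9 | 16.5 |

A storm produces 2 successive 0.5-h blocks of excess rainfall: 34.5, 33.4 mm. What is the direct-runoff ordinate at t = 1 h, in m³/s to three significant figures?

Q ≈ 76.6 m³/s

By discrete convolution, Q_j = Σ (P_i / 10 mm) · U_{j−i}.
At t = 1 h (j=2): Q = (34.5/10)·16.6 + (33.4/10)·5.8 = 76.6 m³/s.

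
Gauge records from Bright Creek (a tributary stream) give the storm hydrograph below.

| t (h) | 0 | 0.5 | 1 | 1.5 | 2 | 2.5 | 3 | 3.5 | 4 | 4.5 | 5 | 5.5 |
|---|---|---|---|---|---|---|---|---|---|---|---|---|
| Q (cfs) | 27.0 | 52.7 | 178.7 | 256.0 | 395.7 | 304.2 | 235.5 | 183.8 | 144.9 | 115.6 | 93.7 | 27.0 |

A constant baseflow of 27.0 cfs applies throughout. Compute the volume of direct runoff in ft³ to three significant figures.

Direct-runoff ordinates (Q − Q_b): 0.0, 25.7, 151.7, 229.0, 368.7, 277.2, 208.5, 156.8, 117.9, 88.6, 66.7, 0.0 cfs.
ΣQ_DR = 1691 cfs.
With Δt = 0.5 h = 1800 s, V = ΣQ_DR · Δt = 1691 × 1800 = 3.04 × 10^6 ft³.

V ≈ 3.04 × 10^6 ft³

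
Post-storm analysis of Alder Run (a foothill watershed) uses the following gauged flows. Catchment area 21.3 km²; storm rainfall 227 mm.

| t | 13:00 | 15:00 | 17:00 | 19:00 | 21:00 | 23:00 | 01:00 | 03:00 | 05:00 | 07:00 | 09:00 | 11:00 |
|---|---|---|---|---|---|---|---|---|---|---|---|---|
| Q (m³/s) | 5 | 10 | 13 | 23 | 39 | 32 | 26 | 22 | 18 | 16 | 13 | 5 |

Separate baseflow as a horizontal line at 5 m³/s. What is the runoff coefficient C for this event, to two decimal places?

ΣQ_DR = 162.0 m³/s; V = ΣQ_DR·Δt = 1.166 × 10^6 m³.
Runoff depth d = V / A = 54.76 mm.
C = d / P = 54.76 / 227 = 0.24.

C ≈ 0.24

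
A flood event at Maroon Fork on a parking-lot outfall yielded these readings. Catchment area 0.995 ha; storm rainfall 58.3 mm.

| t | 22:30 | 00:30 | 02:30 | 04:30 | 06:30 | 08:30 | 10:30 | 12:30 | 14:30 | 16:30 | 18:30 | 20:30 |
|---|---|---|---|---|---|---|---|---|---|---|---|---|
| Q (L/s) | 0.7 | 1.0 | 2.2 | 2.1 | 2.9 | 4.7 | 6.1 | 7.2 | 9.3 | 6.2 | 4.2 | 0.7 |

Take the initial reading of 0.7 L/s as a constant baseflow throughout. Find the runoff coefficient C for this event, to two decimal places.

C ≈ 0.48

ΣQ_DR = 38.90 L/s; V = ΣQ_DR·Δt = 2.801 × 10^5 L.
Runoff depth d = V / A = 28.15 mm.
C = d / P = 28.15 / 58.3 = 0.48.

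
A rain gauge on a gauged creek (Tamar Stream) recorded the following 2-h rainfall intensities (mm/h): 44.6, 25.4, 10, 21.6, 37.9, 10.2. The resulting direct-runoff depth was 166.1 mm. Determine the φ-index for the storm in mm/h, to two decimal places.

φ ≈ 11.61 mm/h

Only the 4 blocks with intensity above φ contribute runoff: 44.6, 25.4, 21.6, 37.9 mm/h.
Σ(I−φ)·Δt = d  ⇒  (44.6+25.4+21.6+37.9 − 4φ)·2 = 166.1
φ = (129.5 − 166.1/2) / 4 = 11.61 mm/h.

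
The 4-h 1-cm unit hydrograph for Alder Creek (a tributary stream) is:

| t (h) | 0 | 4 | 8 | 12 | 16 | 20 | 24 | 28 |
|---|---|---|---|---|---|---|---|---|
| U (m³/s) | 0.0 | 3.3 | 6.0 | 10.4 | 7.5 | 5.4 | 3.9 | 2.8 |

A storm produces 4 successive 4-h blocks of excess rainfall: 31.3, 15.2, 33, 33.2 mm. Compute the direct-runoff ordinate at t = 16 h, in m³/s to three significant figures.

By discrete convolution, Q_j = Σ (P_i / 10 mm) · U_{j−i}.
At t = 16 h (j=4): Q = (31.3/10)·7.5 + (15.2/10)·10.4 + (33/10)·6.0 + (33.2/10)·3.3 = 70.0 m³/s.

Q ≈ 70.0 m³/s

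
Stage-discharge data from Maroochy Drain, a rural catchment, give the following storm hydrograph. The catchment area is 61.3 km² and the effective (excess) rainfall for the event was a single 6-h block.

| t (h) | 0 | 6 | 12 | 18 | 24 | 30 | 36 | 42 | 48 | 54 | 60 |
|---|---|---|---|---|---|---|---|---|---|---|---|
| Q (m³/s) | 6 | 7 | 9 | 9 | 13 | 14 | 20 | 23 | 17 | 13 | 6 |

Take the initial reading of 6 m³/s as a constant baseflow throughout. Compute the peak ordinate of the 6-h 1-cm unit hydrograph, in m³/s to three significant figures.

Direct runoff: 0.0, 1.0, 3.0, 3.0, 7.0, 8.0, 14.0, 17.0, 11.0, 7.0, 0.0 m³/s; ΣQ_DR = 71.00 m³/s, peak = 17.0 m³/s.
Runoff depth d = ΣQ_DR·Δt / A = 71.00 × 21600 / (61.3 km²) = 25.02 mm.
The 1-cm UH is the DRH scaled by (10 mm)/d, so U_p = 17.0 × 10/25.02 = 6.80 m³/s.

U_p ≈ 6.80 m³/s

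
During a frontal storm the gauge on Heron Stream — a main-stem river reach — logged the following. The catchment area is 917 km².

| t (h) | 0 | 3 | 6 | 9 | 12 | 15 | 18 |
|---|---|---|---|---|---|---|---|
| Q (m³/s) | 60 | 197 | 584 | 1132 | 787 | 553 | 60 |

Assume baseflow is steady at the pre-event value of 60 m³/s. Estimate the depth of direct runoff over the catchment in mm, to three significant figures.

Direct runoff: 0.0, 137.0, 524.0, 1072.0, 727.0, 493.0, 0.0 m³/s; ΣQ_DR = 2953 m³/s.
V = ΣQ_DR · Δt = 2953 × 10800 s = 3.189 × 10^7 m³.
Over A = 917 km², depth = V / A = 34.8 mm.

d ≈ 34.8 mm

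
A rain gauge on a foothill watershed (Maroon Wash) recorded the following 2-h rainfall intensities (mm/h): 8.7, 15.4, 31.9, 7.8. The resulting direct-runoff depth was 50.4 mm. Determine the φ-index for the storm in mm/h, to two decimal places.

φ ≈ 11.05 mm/h

Only the 2 blocks with intensity above φ contribute runoff: 15.4, 31.9 mm/h.
Σ(I−φ)·Δt = d  ⇒  (15.4+31.9 − 2φ)·2 = 50.4
φ = (47.30 − 50.4/2) / 2 = 11.05 mm/h.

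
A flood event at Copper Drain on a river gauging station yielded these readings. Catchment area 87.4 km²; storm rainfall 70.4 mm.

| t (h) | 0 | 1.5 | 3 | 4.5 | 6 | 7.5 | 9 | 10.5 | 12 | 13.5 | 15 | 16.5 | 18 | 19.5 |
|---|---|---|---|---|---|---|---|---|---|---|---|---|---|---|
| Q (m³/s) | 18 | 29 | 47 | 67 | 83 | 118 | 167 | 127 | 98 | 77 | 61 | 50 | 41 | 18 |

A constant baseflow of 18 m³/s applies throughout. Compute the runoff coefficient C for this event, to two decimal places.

C ≈ 0.66

ΣQ_DR = 749.0 m³/s; V = ΣQ_DR·Δt = 4.045 × 10^6 m³.
Runoff depth d = V / A = 46.28 mm.
C = d / P = 46.28 / 70.4 = 0.66.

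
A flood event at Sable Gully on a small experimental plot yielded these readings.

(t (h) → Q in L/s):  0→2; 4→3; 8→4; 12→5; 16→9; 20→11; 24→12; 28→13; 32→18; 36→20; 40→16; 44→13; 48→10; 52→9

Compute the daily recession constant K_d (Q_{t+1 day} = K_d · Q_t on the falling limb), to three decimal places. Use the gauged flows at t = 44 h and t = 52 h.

Between t = 44 h and t = 52 h the flow falls from 13 to 9 L/s over 2×4 h = 8 h.
Per-interval ratio K = (9/13)^(1/2) = 0.8321; K_d = K^(24/4) = 0.332.

K_d ≈ 0.332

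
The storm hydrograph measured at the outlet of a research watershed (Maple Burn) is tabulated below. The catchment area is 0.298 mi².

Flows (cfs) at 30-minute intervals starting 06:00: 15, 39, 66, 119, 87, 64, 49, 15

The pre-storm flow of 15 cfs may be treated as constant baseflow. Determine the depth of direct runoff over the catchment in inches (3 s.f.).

Direct runoff: 0.0, 24.0, 51.0, 104.0, 72.0, 49.0, 34.0, 0.0 cfs; ΣQ_DR = 334.0 cfs.
V = ΣQ_DR · Δt = 334.0 × 1800 s = 6.012 × 10^5 ft³.
Over A = 0.298 mi², depth = V / A = 0.868 in.

d ≈ 0.868 in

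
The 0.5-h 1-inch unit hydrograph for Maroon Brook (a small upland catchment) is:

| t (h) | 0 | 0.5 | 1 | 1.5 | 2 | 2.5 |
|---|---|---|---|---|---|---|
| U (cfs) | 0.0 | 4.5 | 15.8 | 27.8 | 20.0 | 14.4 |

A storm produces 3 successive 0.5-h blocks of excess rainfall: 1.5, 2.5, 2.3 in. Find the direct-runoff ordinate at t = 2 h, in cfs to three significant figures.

Q ≈ 136 cfs

By discrete convolution, Q_j = Σ (P_i / 1 in) · U_{j−i}.
At t = 2 h (j=4): Q = (1.5/1)·20.0 + (2.5/1)·27.8 + (2.3/1)·15.8 = 136 cfs.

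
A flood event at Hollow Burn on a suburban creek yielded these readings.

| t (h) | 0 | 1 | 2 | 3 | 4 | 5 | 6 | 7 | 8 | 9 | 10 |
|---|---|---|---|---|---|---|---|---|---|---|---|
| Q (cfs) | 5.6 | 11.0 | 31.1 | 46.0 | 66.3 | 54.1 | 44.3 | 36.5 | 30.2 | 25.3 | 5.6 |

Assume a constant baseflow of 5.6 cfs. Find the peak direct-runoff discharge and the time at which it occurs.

Q_p = 60.7 cfs at t = 4 h

Subtracting baseflow gives direct-runoff ordinates: 0.0, 5.4, 25.5, 40.4, 60.7, 48.5, 38.7, 30.9, 24.6, 19.7, 0.0 cfs.
The maximum is 60.7 cfs, occurring at the reading for t = 4 h.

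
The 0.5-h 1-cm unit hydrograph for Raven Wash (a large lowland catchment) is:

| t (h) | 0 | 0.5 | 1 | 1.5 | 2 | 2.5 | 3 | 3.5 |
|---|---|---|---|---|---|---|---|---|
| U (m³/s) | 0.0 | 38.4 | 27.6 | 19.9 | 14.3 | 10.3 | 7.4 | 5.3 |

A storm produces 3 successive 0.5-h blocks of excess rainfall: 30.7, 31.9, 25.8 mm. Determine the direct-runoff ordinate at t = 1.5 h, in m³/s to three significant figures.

Q ≈ 248 m³/s

By discrete convolution, Q_j = Σ (P_i / 10 mm) · U_{j−i}.
At t = 1.5 h (j=3): Q = (30.7/10)·19.9 + (31.9/10)·27.6 + (25.8/10)·38.4 = 248 m³/s.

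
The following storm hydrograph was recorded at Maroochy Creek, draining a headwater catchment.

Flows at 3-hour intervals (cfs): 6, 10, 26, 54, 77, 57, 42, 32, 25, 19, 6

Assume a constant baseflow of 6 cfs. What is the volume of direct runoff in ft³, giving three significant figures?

Direct-runoff ordinates (Q − Q_b): 0.0, 4.0, 20.0, 48.0, 71.0, 51.0, 36.0, 26.0, 19.0, 13.0, 0.0 cfs.
ΣQ_DR = 288.0 cfs.
With Δt = 3 h = 10800 s, V = ΣQ_DR · Δt = 288.0 × 10800 = 3.11 × 10^6 ft³.

V ≈ 3.11 × 10^6 ft³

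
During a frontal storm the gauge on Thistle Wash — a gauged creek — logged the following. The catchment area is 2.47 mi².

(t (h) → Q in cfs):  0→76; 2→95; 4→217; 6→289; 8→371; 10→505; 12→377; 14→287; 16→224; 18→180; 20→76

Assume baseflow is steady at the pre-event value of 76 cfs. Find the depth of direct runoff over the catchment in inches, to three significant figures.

d ≈ 2.34 in

Direct runoff: 0.0, 19.0, 141.0, 213.0, 295.0, 429.0, 301.0, 211.0, 148.0, 104.0, 0.0 cfs; ΣQ_DR = 1861 cfs.
V = ΣQ_DR · Δt = 1861 × 7200 s = 1.340 × 10^7 ft³.
Over A = 2.47 mi², depth = V / A = 2.34 in.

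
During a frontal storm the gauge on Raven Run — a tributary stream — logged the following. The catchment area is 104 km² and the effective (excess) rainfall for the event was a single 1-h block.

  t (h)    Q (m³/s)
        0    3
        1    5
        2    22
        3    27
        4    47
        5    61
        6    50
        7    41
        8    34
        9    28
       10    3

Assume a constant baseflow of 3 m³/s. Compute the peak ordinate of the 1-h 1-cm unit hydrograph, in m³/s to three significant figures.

U_p ≈ 58.2 m³/s

Direct runoff: 0.0, 2.0, 19.0, 24.0, 44.0, 58.0, 47.0, 38.0, 31.0, 25.0, 0.0 m³/s; ΣQ_DR = 288.0 m³/s, peak = 58.0 m³/s.
Runoff depth d = ΣQ_DR·Δt / A = 288.0 × 3600 / (104 km²) = 9.969 mm.
The 1-cm UH is the DRH scaled by (10 mm)/d, so U_p = 58.0 × 10/9.969 = 58.2 m³/s.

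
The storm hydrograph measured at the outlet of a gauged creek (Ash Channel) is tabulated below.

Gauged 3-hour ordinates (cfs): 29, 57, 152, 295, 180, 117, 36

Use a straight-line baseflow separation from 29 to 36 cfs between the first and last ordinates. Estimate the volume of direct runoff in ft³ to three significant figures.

V ≈ 6.90 × 10^6 ft³

Direct-runoff ordinates (Q − Q_b): 0.00, 26.83, 120.67, 262.50, 146.33, 82.17, 0.00 cfs.
ΣQ_DR = 638.5 cfs.
With Δt = 3 h = 10800 s, V = ΣQ_DR · Δt = 638.5 × 10800 = 6.90 × 10^6 ft³.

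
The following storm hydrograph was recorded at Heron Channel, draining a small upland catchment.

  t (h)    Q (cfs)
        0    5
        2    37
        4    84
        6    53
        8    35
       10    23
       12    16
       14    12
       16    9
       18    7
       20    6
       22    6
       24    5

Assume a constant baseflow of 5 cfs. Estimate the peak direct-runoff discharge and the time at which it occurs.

Subtracting baseflow gives direct-runoff ordinates: 0.0, 32.0, 79.0, 48.0, 30.0, 18.0, 11.0, 7.0, 4.0, 2.0, 1.0, 1.0, 0.0 cfs.
The maximum is 79.0 cfs, occurring at the reading for t = 4 h.

Q_p = 79.0 cfs at t = 4 h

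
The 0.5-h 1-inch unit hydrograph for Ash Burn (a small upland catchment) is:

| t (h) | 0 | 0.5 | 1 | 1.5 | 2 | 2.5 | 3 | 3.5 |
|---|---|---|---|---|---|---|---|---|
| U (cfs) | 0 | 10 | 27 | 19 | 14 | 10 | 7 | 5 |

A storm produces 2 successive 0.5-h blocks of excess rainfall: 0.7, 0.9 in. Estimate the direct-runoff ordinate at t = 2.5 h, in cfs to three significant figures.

Q ≈ 19.6 cfs

By discrete convolution, Q_j = Σ (P_i / 1 in) · U_{j−i}.
At t = 2.5 h (j=5): Q = (0.7/1)·10 + (0.9/1)·14 = 19.6 cfs.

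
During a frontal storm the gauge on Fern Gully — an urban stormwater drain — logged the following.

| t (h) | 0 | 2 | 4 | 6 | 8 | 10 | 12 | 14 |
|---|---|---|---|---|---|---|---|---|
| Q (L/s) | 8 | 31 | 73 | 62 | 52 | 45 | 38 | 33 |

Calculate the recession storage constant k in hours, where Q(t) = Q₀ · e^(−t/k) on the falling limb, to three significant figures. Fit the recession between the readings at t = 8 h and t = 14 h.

On the falling limb, Q drops from 52 to 33 L/s between t = 8 h and t = 14 h (Δt = 6 h).
k = −Δt / ln(Q₂/Q₁) = −6 / ln(33/52) = 13.2 h.

k ≈ 13.2 h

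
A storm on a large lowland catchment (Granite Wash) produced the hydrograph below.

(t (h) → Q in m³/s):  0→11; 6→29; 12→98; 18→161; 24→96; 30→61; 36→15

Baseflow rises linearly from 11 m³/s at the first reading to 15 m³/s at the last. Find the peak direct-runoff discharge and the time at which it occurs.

Subtracting baseflow gives direct-runoff ordinates: 0.00, 17.33, 85.67, 148.00, 82.33, 46.67, 0.00 m³/s.
The maximum is 148.00 m³/s, occurring at the reading for t = 18 h.

Q_p = 148.00 m³/s at t = 18 h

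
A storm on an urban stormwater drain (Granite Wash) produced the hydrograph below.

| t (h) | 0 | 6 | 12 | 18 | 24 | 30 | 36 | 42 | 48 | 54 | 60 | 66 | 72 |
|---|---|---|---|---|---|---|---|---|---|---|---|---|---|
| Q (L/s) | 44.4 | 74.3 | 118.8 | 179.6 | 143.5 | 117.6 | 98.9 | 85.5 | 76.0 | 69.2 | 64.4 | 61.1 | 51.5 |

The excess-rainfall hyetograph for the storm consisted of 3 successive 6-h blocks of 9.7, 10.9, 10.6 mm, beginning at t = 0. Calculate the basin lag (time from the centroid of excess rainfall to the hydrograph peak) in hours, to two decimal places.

Centroid of excess rainfall: t_c = Σ P_i·t̄_i / ΣP_i = 9.1731 h (block centres at 3, 9, 15 h).
Hydrograph peak occurs at t = 18 h, so basin lag t_L = 18 − 9.1731 = 8.83 h.

t_L ≈ 8.83 h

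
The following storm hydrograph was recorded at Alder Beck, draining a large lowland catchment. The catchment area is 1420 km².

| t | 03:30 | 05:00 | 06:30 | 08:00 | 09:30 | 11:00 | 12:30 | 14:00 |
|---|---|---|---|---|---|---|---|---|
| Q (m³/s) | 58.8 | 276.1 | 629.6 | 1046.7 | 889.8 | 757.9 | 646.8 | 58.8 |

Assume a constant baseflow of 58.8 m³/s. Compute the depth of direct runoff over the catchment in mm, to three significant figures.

d ≈ 14.8 mm

Direct runoff: 0.0, 217.3, 570.8, 987.9, 831.0, 699.1, 588.0, 0.0 m³/s; ΣQ_DR = 3894 m³/s.
V = ΣQ_DR · Δt = 3894 × 5400 s = 2.103 × 10^7 m³.
Over A = 1420 km², depth = V / A = 14.8 mm.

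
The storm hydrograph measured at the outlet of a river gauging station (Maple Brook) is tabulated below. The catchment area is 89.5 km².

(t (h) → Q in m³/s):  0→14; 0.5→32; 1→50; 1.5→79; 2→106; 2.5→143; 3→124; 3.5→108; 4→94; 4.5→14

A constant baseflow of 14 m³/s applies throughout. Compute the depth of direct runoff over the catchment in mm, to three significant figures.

d ≈ 12.5 mm

Direct runoff: 0.0, 18.0, 36.0, 65.0, 92.0, 129.0, 110.0, 94.0, 80.0, 0.0 m³/s; ΣQ_DR = 624.0 m³/s.
V = ΣQ_DR · Δt = 624.0 × 1800 s = 1.123 × 10^6 m³.
Over A = 89.5 km², depth = V / A = 12.5 mm.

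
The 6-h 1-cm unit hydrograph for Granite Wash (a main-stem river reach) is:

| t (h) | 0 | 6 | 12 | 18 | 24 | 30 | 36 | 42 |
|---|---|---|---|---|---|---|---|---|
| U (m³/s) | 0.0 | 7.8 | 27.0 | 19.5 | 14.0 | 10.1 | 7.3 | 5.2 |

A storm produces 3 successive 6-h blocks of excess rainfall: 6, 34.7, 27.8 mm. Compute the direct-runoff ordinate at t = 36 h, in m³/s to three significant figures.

By discrete convolution, Q_j = Σ (P_i / 10 mm) · U_{j−i}.
At t = 36 h (j=6): Q = (6/10)·7.3 + (34.7/10)·10.1 + (27.8/10)·14.0 = 78.3 m³/s.

Q ≈ 78.3 m³/s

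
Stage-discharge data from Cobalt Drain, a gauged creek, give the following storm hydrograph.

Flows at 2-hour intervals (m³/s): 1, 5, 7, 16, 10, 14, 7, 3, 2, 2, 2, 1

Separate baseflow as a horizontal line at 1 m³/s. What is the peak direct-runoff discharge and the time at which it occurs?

Q_p = 15.0 m³/s at t = 6 h

Subtracting baseflow gives direct-runoff ordinates: 0.0, 4.0, 6.0, 15.0, 9.0, 13.0, 6.0, 2.0, 1.0, 1.0, 1.0, 0.0 m³/s.
The maximum is 15.0 m³/s, occurring at the reading for t = 6 h.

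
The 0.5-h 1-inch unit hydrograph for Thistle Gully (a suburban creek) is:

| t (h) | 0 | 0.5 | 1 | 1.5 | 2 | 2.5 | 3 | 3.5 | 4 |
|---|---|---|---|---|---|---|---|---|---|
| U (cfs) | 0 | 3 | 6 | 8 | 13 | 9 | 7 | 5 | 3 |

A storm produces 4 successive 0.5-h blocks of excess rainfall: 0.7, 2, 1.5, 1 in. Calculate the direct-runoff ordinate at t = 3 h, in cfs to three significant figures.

Q ≈ 50.4 cfs

By discrete convolution, Q_j = Σ (P_i / 1 in) · U_{j−i}.
At t = 3 h (j=6): Q = (0.7/1)·7 + (2/1)·9 + (1.5/1)·13 + (1/1)·8 = 50.4 cfs.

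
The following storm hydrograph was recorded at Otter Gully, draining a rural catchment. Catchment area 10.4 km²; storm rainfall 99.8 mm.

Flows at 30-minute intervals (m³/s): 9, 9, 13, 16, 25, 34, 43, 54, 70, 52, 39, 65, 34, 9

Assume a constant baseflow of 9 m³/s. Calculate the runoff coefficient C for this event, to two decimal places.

ΣQ_DR = 346.0 m³/s; V = ΣQ_DR·Δt = 6.228 × 10^5 m³.
Runoff depth d = V / A = 59.88 mm.
C = d / P = 59.88 / 99.8 = 0.60.

C ≈ 0.60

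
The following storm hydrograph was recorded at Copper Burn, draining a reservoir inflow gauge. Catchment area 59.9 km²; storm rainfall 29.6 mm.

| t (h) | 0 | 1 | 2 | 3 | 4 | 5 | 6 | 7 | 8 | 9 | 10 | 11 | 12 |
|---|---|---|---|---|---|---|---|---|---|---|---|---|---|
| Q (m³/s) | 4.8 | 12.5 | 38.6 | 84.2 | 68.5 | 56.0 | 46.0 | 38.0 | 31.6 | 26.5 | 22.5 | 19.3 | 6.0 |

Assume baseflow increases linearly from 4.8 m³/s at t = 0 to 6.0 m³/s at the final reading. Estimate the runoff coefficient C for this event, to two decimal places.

C ≈ 0.78

ΣQ_DR = 384.3 m³/s; V = ΣQ_DR·Δt = 1.383 × 10^6 m³.
Runoff depth d = V / A = 23.10 mm.
C = d / P = 23.10 / 29.6 = 0.78.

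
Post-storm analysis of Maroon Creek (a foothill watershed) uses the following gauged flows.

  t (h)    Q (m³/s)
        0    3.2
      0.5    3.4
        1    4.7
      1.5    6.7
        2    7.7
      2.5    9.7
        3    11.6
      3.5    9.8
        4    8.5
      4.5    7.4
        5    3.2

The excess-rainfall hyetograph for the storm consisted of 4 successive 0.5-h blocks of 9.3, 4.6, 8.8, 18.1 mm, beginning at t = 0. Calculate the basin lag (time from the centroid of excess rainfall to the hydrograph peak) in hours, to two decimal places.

t_L ≈ 1.81 h

Centroid of excess rainfall: t_c = Σ P_i·t̄_i / ΣP_i = 1.1875 h (block centres at 0.25, 0.75, 1.25, 1.75 h).
Hydrograph peak occurs at t = 3 h, so basin lag t_L = 3 − 1.1875 = 1.81 h.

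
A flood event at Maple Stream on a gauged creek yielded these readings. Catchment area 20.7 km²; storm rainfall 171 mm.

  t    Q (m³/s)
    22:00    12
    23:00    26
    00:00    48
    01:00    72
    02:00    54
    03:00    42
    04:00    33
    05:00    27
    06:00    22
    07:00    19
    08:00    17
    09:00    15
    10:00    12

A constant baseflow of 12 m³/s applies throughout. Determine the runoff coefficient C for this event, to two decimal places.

ΣQ_DR = 243.0 m³/s; V = ΣQ_DR·Δt = 8.748 × 10^5 m³.
Runoff depth d = V / A = 42.26 mm.
C = d / P = 42.26 / 171 = 0.25.

C ≈ 0.25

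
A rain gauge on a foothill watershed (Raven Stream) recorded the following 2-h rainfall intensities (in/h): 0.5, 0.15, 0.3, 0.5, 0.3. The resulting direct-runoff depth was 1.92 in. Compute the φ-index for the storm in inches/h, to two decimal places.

φ ≈ 0.16 in/h

Only the 4 blocks with intensity above φ contribute runoff: 0.5, 0.3, 0.5, 0.3 in/h.
Σ(I−φ)·Δt = d  ⇒  (0.5+0.3+0.5+0.3 − 4φ)·2 = 1.92
φ = (1.600 − 1.92/2) / 4 = 0.16 in/h.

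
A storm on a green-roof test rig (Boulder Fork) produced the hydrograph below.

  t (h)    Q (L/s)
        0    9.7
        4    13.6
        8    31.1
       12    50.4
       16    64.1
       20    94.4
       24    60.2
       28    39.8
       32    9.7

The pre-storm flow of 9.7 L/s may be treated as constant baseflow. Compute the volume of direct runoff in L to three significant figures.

Direct-runoff ordinates (Q − Q_b): 0.0, 3.9, 21.4, 40.7, 54.4, 84.7, 50.5, 30.1, 0.0 L/s.
ΣQ_DR = 285.7 L/s.
With Δt = 4 h = 14400 s, V = ΣQ_DR · Δt = 285.7 × 14400 = 4.11 × 10^6 L.

V ≈ 4.11 × 10^6 L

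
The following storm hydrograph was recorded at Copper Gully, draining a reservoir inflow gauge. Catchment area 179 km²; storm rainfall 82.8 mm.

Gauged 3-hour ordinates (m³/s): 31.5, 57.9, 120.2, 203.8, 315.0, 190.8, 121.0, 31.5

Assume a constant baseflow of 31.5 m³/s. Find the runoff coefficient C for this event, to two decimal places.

ΣQ_DR = 819.7 m³/s; V = ΣQ_DR·Δt = 8.853 × 10^6 m³.
Runoff depth d = V / A = 49.46 mm.
C = d / P = 49.46 / 82.8 = 0.60.

C ≈ 0.60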